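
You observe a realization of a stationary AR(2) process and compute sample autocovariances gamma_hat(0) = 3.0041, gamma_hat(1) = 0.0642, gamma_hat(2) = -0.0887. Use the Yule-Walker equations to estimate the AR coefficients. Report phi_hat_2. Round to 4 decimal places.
\hat\phi_{2} = -0.0300

The Yule-Walker equations for an AR(p) process read, in matrix form,
  Gamma_p phi = r_p,   with   (Gamma_p)_{ij} = gamma(|i - j|),
                       (r_p)_i = gamma(i),   i,j = 1..p.
Substitute the sample gammas (Toeplitz matrix and right-hand side of size 2):
  Gamma_p = [[3.0041, 0.0642], [0.0642, 3.0041]]
  r_p     = [0.0642, -0.0887]
Written out:
  3.0041 phi_1 + 0.0642 phi_2 = 0.0642
  0.0642 phi_1 + 3.0041 phi_2 = -0.0887
Solve by Cramer's rule:
  det = gamma(0)^2 - gamma(1)^2 = (3.0041)^2 - (0.0642)^2 = 9.02461681 - 0.00412164 = 9.02049517
  phi_hat_1 = [gamma(1) gamma(0) - gamma(1) gamma(2)] / det = [(0.0642)(3.0041) - (0.0642)(-0.0887)] / 9.02049517 = 0.19855776 / 9.02049517 = 0.022
  phi_hat_2 = [gamma(0) gamma(2) - gamma(1)^2] / det = [(3.0041)(-0.0887) - (0.0642)^2] / 9.02049517 = -0.27058531 / 9.02049517 = -0.03
So phi_hat = [0.0220, -0.0300].
Therefore phi_hat_2 = -0.0300.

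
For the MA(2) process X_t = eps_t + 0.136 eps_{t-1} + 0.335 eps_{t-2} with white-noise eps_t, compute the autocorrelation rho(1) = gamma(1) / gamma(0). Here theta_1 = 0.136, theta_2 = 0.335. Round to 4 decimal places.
\rho(1) = 0.1606

For an MA(q) process with theta_0 = 1, the autocovariance is
  gamma(k) = sigma^2 * sum_{i=0..q-k} theta_i * theta_{i+k},
and rho(k) = gamma(k) / gamma(0). Sigma^2 cancels.
  numerator   = (1)*(0.136) + (0.136)*(0.335) = 0.18156.
  denominator = (1)^2 + (0.136)^2 + (0.335)^2 = 1.130721.
  rho(1) = 0.18156 / 1.130721 = 0.1606.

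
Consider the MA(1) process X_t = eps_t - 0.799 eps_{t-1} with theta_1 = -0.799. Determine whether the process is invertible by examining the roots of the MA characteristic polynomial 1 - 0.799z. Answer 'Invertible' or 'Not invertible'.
\text{Invertible}

The MA(q) characteristic polynomial is P(z) = 1 - 0.799z.
Invertibility requires all roots to lie outside the unit circle, i.e. |z| > 1 for every root.
This is linear in z: 1 + (-0.799) z = 0  =>  z = -1/(-0.799) = 1.251564,  |z| = 1.251564.
Moduli of all roots: 1.2516.
All moduli strictly greater than 1? Yes.
Verdict: Invertible.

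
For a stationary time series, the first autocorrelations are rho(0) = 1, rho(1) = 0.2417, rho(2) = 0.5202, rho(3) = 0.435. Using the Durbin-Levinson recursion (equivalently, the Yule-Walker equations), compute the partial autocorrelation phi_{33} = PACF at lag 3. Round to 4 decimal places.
\phi_{33} = 0.3529

The PACF at lag k is phi_{kk}, the last component of the solution
to the Yule-Walker system G_k phi = r_k where
  (G_k)_{ij} = rho(|i - j|), (r_k)_i = rho(i), i,j = 1..k.
Equivalently, Durbin-Levinson gives phi_{kk} iteratively:
  phi_{11} = rho(1)
  phi_{kk} = [rho(k) - sum_{j=1..k-1} phi_{k-1,j} rho(k-j)]
            / [1 - sum_{j=1..k-1} phi_{k-1,j} rho(j)],
  phi_{k,j} = phi_{k-1,j} - phi_{kk} phi_{k-1,k-j},  j = 1..k-1.
Step k = 1:
  phi_11 = rho(1) = 0.2417.
Step k = 2:
  phi_22 = [rho(2) - phi_11 rho(1)] / [1 - phi_11 rho(1)] = [0.5202 - (0.2417)(0.2417)] / [1 - (0.2417)(0.2417)]
         = 0.46178111 / 0.94158111 = 0.490432.
  Update: phi_21 = phi_11 - phi_22 phi_11 = 0.2417 - (0.490432)(0.2417) = 0.123163.
Step k = 3:
  phi_33 = [rho(3) - phi_21 rho(2) - phi_22 rho(1)] / [1 - phi_21 rho(1) - phi_22 rho(2)]
    numerator   = 0.435 - (0.123163)(0.5202) - (0.490432)(0.2417) = 0.25239346
    denominator = 1 - (0.123163)(0.2417) - (0.490432)(0.5202) = 0.71510907
  phi_33 = 0.25239346 / 0.71510907 = 0.3529.
Therefore phi_{33} = 0.3529.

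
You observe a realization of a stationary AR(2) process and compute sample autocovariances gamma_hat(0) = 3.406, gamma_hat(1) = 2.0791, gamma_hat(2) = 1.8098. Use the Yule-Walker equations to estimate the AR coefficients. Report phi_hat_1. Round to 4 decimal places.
\hat\phi_{1} = 0.4560

The Yule-Walker equations for an AR(p) process read, in matrix form,
  Gamma_p phi = r_p,   with   (Gamma_p)_{ij} = gamma(|i - j|),
                       (r_p)_i = gamma(i),   i,j = 1..p.
Substitute the sample gammas (Toeplitz matrix and right-hand side of size 2):
  Gamma_p = [[3.406, 2.0791], [2.0791, 3.406]]
  r_p     = [2.0791, 1.8098]
Written out:
  3.406 phi_1 + 2.0791 phi_2 = 2.0791
  2.0791 phi_1 + 3.406 phi_2 = 1.8098
Solve by Cramer's rule:
  det = gamma(0)^2 - gamma(1)^2 = (3.406)^2 - (2.0791)^2 = 11.600836 - 4.32265681 = 7.27817919
  phi_hat_1 = [gamma(1) gamma(0) - gamma(1) gamma(2)] / det = [(2.0791)(3.406) - (2.0791)(1.8098)] / 7.27817919 = 3.31865942 / 7.27817919 = 0.456
  phi_hat_2 = [gamma(0) gamma(2) - gamma(1)^2] / det = [(3.406)(1.8098) - (2.0791)^2] / 7.27817919 = 1.84152199 / 7.27817919 = 0.253
So phi_hat = [0.4560, 0.2530].
Therefore phi_hat_1 = 0.4560.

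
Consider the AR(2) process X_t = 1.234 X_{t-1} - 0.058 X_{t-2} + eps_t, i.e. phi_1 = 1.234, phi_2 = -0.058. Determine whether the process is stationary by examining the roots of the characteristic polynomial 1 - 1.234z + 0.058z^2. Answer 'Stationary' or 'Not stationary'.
\text{Not stationary}

The AR(p) characteristic polynomial is P(z) = 1 - 1.234z + 0.058z^2.
Stationarity requires all roots to lie outside the unit circle, i.e. |z| > 1 for every root.
Set 1 + (-1.234) z + (0.058) z^2 = 0, i.e. a z^2 + b z + c = 0 with a = 0.058, b = -1.234, c = 1.
Discriminant D = b^2 - 4ac = (-1.234)^2 - 4*(0.058)*1 = 1.522756 - (0.232) = 1.290756.
D >= 0, so the roots are real: z = (-b +/- sqrt(D)) / (2a) = (1.234 +/- 1.136114) / (0.116).
  z_1 = (1.234 + 1.136114) / (0.116) = 20.432,   |z_1| = 20.432.
  z_2 = (1.234 - 1.136114) / (0.116) = 0.8438,   |z_2| = 0.8438.
Moduli of all roots: 20.4320, 0.8438.
All moduli strictly greater than 1? No.
Verdict: Not stationary.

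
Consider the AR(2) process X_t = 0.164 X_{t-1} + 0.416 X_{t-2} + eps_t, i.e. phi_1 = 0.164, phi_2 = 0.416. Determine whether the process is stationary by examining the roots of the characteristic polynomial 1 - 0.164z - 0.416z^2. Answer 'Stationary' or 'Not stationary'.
\text{Stationary}

The AR(p) characteristic polynomial is P(z) = 1 - 0.164z - 0.416z^2.
Stationarity requires all roots to lie outside the unit circle, i.e. |z| > 1 for every root.
Set 1 + (-0.164) z + (-0.416) z^2 = 0, i.e. a z^2 + b z + c = 0 with a = -0.416, b = -0.164, c = 1.
Discriminant D = b^2 - 4ac = (-0.164)^2 - 4*(-0.416)*1 = 0.026896 - (-1.664) = 1.690896.
D >= 0, so the roots are real: z = (-b +/- sqrt(D)) / (2a) = (0.164 +/- 1.300345) / (-0.832).
  z_1 = (0.164 + 1.300345) / (-0.832) = -1.76,   |z_1| = 1.76.
  z_2 = (0.164 - 1.300345) / (-0.832) = 1.3658,   |z_2| = 1.3658.
Moduli of all roots: 1.7600, 1.3658.
All moduli strictly greater than 1? Yes.
Verdict: Stationary.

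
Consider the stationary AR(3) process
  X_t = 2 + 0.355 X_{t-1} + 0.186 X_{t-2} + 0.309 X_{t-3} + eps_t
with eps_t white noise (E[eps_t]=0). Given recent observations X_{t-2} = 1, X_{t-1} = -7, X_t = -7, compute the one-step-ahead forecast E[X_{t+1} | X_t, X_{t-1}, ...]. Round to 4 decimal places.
E[X_{t+1} \mid \mathcal F_t] = -1.4780

For an AR(p) model X_t = c + sum_i phi_i X_{t-i} + eps_t, the
one-step-ahead conditional mean is
  E[X_{t+1} | X_t, ...] = c + sum_i phi_i X_{t+1-i}.
Substitute known values:
  E[X_{t+1} | ...] = 2 + (0.355) * (-7) + (0.186) * (-7) + (0.309) * (1)
                   = -1.4780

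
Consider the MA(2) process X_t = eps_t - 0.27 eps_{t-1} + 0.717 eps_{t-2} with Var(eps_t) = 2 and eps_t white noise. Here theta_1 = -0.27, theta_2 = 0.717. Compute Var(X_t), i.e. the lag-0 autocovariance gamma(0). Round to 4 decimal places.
\gamma(0) = 3.1740

For an MA(q) process X_t = eps_t + sum_i theta_i eps_{t-i} with
Var(eps_t) = sigma^2, the variance is
  gamma(0) = sigma^2 * (1 + sum_i theta_i^2).
  sum_i theta_i^2 = (-0.27)^2 + (0.717)^2 = 0.0729 + 0.514089 = 0.586989.
  gamma(0) = 2 * (1 + 0.586989) = 2 * 1.586989 = 3.173978, which rounds to 3.1740.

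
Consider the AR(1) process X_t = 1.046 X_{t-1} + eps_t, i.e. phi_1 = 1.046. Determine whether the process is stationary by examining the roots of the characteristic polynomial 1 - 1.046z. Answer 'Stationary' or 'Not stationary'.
\text{Not stationary}

The AR(p) characteristic polynomial is P(z) = 1 - 1.046z.
Stationarity requires all roots to lie outside the unit circle, i.e. |z| > 1 for every root.
This is linear in z: 1 + (-1.046) z = 0  =>  z = -1/(-1.046) = 0.956023,  |z| = 0.956023.
Moduli of all roots: 0.9560.
All moduli strictly greater than 1? No.
Verdict: Not stationary.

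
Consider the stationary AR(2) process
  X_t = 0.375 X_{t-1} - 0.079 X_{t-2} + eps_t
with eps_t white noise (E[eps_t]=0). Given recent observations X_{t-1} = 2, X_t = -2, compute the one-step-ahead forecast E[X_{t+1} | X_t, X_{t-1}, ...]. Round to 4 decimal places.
E[X_{t+1} \mid \mathcal F_t] = -0.9080

For an AR(p) model X_t = c + sum_i phi_i X_{t-i} + eps_t, the
one-step-ahead conditional mean is
  E[X_{t+1} | X_t, ...] = c + sum_i phi_i X_{t+1-i}.
Substitute known values:
  E[X_{t+1} | ...] = (0.375) * (-2) + (-0.079) * (2)
                   = -0.9080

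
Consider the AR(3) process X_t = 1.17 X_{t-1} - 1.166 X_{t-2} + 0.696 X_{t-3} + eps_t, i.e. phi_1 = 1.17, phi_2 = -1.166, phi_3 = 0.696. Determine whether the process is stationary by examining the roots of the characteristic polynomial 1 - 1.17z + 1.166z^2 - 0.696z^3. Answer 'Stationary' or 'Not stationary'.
\text{Stationary}

The AR(p) characteristic polynomial is P(z) = 1 - 1.17z + 1.166z^2 - 0.696z^3.
Stationarity requires all roots to lie outside the unit circle, i.e. |z| > 1 for every root.
Degree 3: look for a simple real root z0 first, then factor out (1 - z/z0) and solve the remaining quadratic.
Testing z0 = 1.25: P(1.25) = 1 + (-1.17)(1.25) + (1.166)(1.25)^2 + (-0.696)(1.25)^3
  = 1 + (-1.4625) + (1.821875) + (-1.359375) = 0.  So z_0 = 1.25 is a root, |z_0| = 1.25.
Divide out the factor (1 - 0.8 z) = (1 - z/z0) (since 1/z0 = 0.8):
  P(z) = (1 - 0.8 z)(1 + (-0.37) z + (0.87) z^2)
  [check: z-coef -0.37 - (0.8) = -1.17; z^2-coef 0.87 - (0.8)(-0.37) = 1.166; z^3-coef -(0.8)(0.87) = -0.696.]
Remaining roots from the quadratic factor 1 + (-0.37) z + (0.87) z^2:
  Set 1 + (-0.37) z + (0.87) z^2 = 0, i.e. a z^2 + b z + c = 0 with a = 0.87, b = -0.37, c = 1.
  Discriminant D = b^2 - 4ac = (-0.37)^2 - 4*(0.87)*1 = 0.1369 - (3.48) = -3.3431.
  D < 0, so the roots are the complex-conjugate pair z = (-b +/- i sqrt(-D)) / (2a) = 0.2126 +/- 1.0508i.
  For a conjugate pair |z|^2 = z * conj(z) = (product of roots) = c/a = 1/(0.87) = 1.149425, so |z| = sqrt(1.149425) = 1.0721 for both roots.
Moduli of all roots: 1.2500, 1.0721, 1.0721.
All moduli strictly greater than 1? Yes.
Verdict: Stationary.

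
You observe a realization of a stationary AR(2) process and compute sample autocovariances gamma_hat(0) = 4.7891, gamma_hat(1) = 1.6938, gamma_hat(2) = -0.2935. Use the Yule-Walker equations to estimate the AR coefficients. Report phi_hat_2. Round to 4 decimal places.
\hat\phi_{2} = -0.2130

The Yule-Walker equations for an AR(p) process read, in matrix form,
  Gamma_p phi = r_p,   with   (Gamma_p)_{ij} = gamma(|i - j|),
                       (r_p)_i = gamma(i),   i,j = 1..p.
Substitute the sample gammas (Toeplitz matrix and right-hand side of size 2):
  Gamma_p = [[4.7891, 1.6938], [1.6938, 4.7891]]
  r_p     = [1.6938, -0.2935]
Written out:
  4.7891 phi_1 + 1.6938 phi_2 = 1.6938
  1.6938 phi_1 + 4.7891 phi_2 = -0.2935
Solve by Cramer's rule:
  det = gamma(0)^2 - gamma(1)^2 = (4.7891)^2 - (1.6938)^2 = 22.93547881 - 2.86895844 = 20.06652037
  phi_hat_1 = [gamma(1) gamma(0) - gamma(1) gamma(2)] / det = [(1.6938)(4.7891) - (1.6938)(-0.2935)] / 20.06652037 = 8.60890788 / 20.06652037 = 0.429
  phi_hat_2 = [gamma(0) gamma(2) - gamma(1)^2] / det = [(4.7891)(-0.2935) - (1.6938)^2] / 20.06652037 = -4.27455929 / 20.06652037 = -0.213
So phi_hat = [0.4290, -0.2130].
Therefore phi_hat_2 = -0.2130.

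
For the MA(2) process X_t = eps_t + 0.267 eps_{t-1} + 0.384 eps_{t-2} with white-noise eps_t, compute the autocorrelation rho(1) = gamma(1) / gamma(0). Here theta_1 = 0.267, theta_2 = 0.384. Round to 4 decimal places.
\rho(1) = 0.3032

For an MA(q) process with theta_0 = 1, the autocovariance is
  gamma(k) = sigma^2 * sum_{i=0..q-k} theta_i * theta_{i+k},
and rho(k) = gamma(k) / gamma(0). Sigma^2 cancels.
  numerator   = (1)*(0.267) + (0.267)*(0.384) = 0.369528.
  denominator = (1)^2 + (0.267)^2 + (0.384)^2 = 1.218745.
  rho(1) = 0.369528 / 1.218745 = 0.3032.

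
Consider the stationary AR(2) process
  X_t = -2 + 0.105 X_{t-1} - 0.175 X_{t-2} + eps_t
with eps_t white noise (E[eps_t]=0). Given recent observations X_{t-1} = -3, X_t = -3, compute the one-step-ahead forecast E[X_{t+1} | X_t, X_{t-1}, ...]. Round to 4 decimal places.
E[X_{t+1} \mid \mathcal F_t] = -1.7900

For an AR(p) model X_t = c + sum_i phi_i X_{t-i} + eps_t, the
one-step-ahead conditional mean is
  E[X_{t+1} | X_t, ...] = c + sum_i phi_i X_{t+1-i}.
Substitute known values:
  E[X_{t+1} | ...] = -2 + (0.105) * (-3) + (-0.175) * (-3)
                   = -1.7900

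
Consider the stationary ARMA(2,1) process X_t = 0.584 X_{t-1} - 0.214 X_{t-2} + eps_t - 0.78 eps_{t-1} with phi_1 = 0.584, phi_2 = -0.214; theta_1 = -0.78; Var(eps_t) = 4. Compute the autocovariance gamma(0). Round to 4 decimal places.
\gamma(0) = 4.6794

Multiply the model equation by X_{t-k} and take expectations. With theta_0 = psi_0 = 1 and psi_j the MA(infinity) weights, this gives
  gamma(k) - sum_i phi_i gamma(k-i) = c_k,
  c_k = sigma^2 * sum_{j=k..q} theta_j psi_{j-k}   (c_k = 0 for k > q),
using gamma(-m) = gamma(m).
psi-weights needed (psi_j = theta_j + sum_i phi_i psi_{j-i}):
  psi_1 = theta_1 + phi_1 = -0.78 + (0.584) = -0.196
Right-hand sides:
  c_0 = sigma^2 (1 + theta_1 psi_1) = 4 * (1 + (-0.78)(-0.196)) = 4 * 1.15288 = 4.61152
  c_1 = sigma^2 theta_1 = 4 * (-0.78) = -3.12
  c_2 = 0
Equations for k = 0, 1, 2 (AR order 2, c_2 = 0):
  (E0) gamma(0) = phi_1 gamma(1) + phi_2 gamma(2) + c_0
  (E1) gamma(1) = phi_1 gamma(0) + phi_2 gamma(1) + c_1
  (E2) gamma(2) = phi_1 gamma(1) + phi_2 gamma(0)
From (E1): gamma(1) = A gamma(0) + B with
  A = phi_1 / (1 - phi_2) = 0.584 / 1.214 = 0.481054,   B = c_1 / (1 - phi_2) = -3.12 / 1.214 = -2.570016.
Insert (E2) into (E0): gamma(0) (1 - phi_2^2) = phi_1 (1 + phi_2) gamma(1) + c_0.
  phi_1 (1 + phi_2) = (0.584)(0.786) = 0.459024,   1 - phi_2^2 = 0.954204.
Replace gamma(1) by A gamma(0) + B and collect gamma(0):
  gamma(0) [0.954204 - (0.459024)(0.481054)] = (0.459024)(-2.570016) + 4.61152
  gamma(0) * 0.733389 = 3.431821
  gamma(0) = 3.431821 / 0.733389 = 4.679404.
Therefore gamma(0) = 4.6794 (to 4 decimal places).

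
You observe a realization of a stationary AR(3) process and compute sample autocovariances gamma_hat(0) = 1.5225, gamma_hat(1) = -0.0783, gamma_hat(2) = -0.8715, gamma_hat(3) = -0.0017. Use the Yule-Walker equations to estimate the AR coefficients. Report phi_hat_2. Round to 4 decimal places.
\hat\phi_{2} = -0.5860

The Yule-Walker equations for an AR(p) process read, in matrix form,
  Gamma_p phi = r_p,   with   (Gamma_p)_{ij} = gamma(|i - j|),
                       (r_p)_i = gamma(i),   i,j = 1..p.
Substitute the sample gammas (Toeplitz matrix and right-hand side of size 3):
  Gamma_p = [[1.5225, -0.0783, -0.8715], [-0.0783, 1.5225, -0.0783], [-0.8715, -0.0783, 1.5225]]
  r_p     = [-0.0783, -0.8715, -0.0017]
Written out (R1..R3):
  (R1) 1.5225 phi_1 - 0.0783 phi_2 - 0.8715 phi_3 = -0.0783
  (R2) -0.0783 phi_1 + 1.5225 phi_2 - 0.0783 phi_3 = -0.8715
  (R3) -0.8715 phi_1 - 0.0783 phi_2 + 1.5225 phi_3 = -0.0017
Gaussian elimination:
  R2 <- R2 - (-0.0783/1.5225) R1 = R2 - (-0.051429) R1:  1.518473 phi_2 - 0.12312 phi_3 = -0.875527
  R3 <- R3 - (-0.8715/1.5225) R1 = R3 - (-0.572414) R1:  -0.12312 phi_2 + 1.023641 phi_3 = -0.04652
  R3 <- R3 - (-0.12312/1.518473) R2 = R3 - (-0.081081) R2:  1.013659 phi_3 = -0.117509
Back-substitution:
  phi_hat_3 = -0.117509 / 1.013659 = -0.115926
  phi_hat_2 = (-0.875527 - (-0.12312)(-0.115926)) / 1.518473 = -0.585983
  phi_hat_1 = (-0.0783 - (-0.0783)(-0.585983) - (-0.8715)(-0.115926)) / 1.5225 = -0.147922
So phi_hat = [-0.1479, -0.5860, -0.1159].
Therefore phi_hat_2 = -0.5860.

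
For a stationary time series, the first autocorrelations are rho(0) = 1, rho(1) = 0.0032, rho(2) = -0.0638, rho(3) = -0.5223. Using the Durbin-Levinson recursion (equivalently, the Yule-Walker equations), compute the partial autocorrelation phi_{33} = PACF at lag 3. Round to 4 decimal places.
\phi_{33} = -0.5240

The PACF at lag k is phi_{kk}, the last component of the solution
to the Yule-Walker system G_k phi = r_k where
  (G_k)_{ij} = rho(|i - j|), (r_k)_i = rho(i), i,j = 1..k.
Equivalently, Durbin-Levinson gives phi_{kk} iteratively:
  phi_{11} = rho(1)
  phi_{kk} = [rho(k) - sum_{j=1..k-1} phi_{k-1,j} rho(k-j)]
            / [1 - sum_{j=1..k-1} phi_{k-1,j} rho(j)],
  phi_{k,j} = phi_{k-1,j} - phi_{kk} phi_{k-1,k-j},  j = 1..k-1.
Step k = 1:
  phi_11 = rho(1) = 0.0032.
Step k = 2:
  phi_22 = [rho(2) - phi_11 rho(1)] / [1 - phi_11 rho(1)] = [-0.0638 - (0.0032)(0.0032)] / [1 - (0.0032)(0.0032)]
         = -0.06381024 / 0.99998976 = -0.063811.
  Update: phi_21 = phi_11 - phi_22 phi_11 = 0.0032 - (-0.063811)(0.0032) = 0.003404.
Step k = 3:
  phi_33 = [rho(3) - phi_21 rho(2) - phi_22 rho(1)] / [1 - phi_21 rho(1) - phi_22 rho(2)]
    numerator   = -0.5223 - (0.003404)(-0.0638) - (-0.063811)(0.0032) = -0.52187862
    denominator = 1 - (0.003404)(0.0032) - (-0.063811)(-0.0638) = 0.99591797
  phi_33 = -0.52187862 / 0.99591797 = -0.524.
Therefore phi_{33} = -0.5240.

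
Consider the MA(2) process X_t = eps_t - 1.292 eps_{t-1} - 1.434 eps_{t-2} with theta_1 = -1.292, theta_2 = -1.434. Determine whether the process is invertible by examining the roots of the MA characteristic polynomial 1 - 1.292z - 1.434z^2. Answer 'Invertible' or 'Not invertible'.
\text{Not invertible}

The MA(q) characteristic polynomial is P(z) = 1 - 1.292z - 1.434z^2.
Invertibility requires all roots to lie outside the unit circle, i.e. |z| > 1 for every root.
Set 1 + (-1.292) z + (-1.434) z^2 = 0, i.e. a z^2 + b z + c = 0 with a = -1.434, b = -1.292, c = 1.
Discriminant D = b^2 - 4ac = (-1.292)^2 - 4*(-1.434)*1 = 1.669264 - (-5.736) = 7.405264.
D >= 0, so the roots are real: z = (-b +/- sqrt(D)) / (2a) = (1.292 +/- 2.721261) / (-2.868).
  z_1 = (1.292 + 2.721261) / (-2.868) = -1.3993,   |z_1| = 1.3993.
  z_2 = (1.292 - 2.721261) / (-2.868) = 0.4983,   |z_2| = 0.4983.
Moduli of all roots: 1.3993, 0.4983.
All moduli strictly greater than 1? No.
Verdict: Not invertible.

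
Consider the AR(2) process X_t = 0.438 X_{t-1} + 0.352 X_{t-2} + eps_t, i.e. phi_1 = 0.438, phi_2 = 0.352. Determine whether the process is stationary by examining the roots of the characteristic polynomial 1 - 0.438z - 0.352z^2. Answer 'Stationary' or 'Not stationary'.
\text{Stationary}

The AR(p) characteristic polynomial is P(z) = 1 - 0.438z - 0.352z^2.
Stationarity requires all roots to lie outside the unit circle, i.e. |z| > 1 for every root.
Set 1 + (-0.438) z + (-0.352) z^2 = 0, i.e. a z^2 + b z + c = 0 with a = -0.352, b = -0.438, c = 1.
Discriminant D = b^2 - 4ac = (-0.438)^2 - 4*(-0.352)*1 = 0.191844 - (-1.408) = 1.599844.
D >= 0, so the roots are real: z = (-b +/- sqrt(D)) / (2a) = (0.438 +/- 1.264849) / (-0.704).
  z_1 = (0.438 + 1.264849) / (-0.704) = -2.4188,   |z_1| = 2.4188.
  z_2 = (0.438 - 1.264849) / (-0.704) = 1.1745,   |z_2| = 1.1745.
Moduli of all roots: 2.4188, 1.1745.
All moduli strictly greater than 1? Yes.
Verdict: Stationary.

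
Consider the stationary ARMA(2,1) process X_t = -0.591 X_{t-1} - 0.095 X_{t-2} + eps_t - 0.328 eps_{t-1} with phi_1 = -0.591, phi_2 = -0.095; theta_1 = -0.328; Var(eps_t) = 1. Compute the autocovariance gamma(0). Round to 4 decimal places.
\gamma(0) = 2.0812

Multiply the model equation by X_{t-k} and take expectations. With theta_0 = psi_0 = 1 and psi_j the MA(infinity) weights, this gives
  gamma(k) - sum_i phi_i gamma(k-i) = c_k,
  c_k = sigma^2 * sum_{j=k..q} theta_j psi_{j-k}   (c_k = 0 for k > q),
using gamma(-m) = gamma(m).
psi-weights needed (psi_j = theta_j + sum_i phi_i psi_{j-i}):
  psi_1 = theta_1 + phi_1 = -0.328 + (-0.591) = -0.919
Right-hand sides:
  c_0 = sigma^2 (1 + theta_1 psi_1) = 1 * (1 + (-0.328)(-0.919)) = 1 * 1.301432 = 1.301432
  c_1 = sigma^2 theta_1 = 1 * (-0.328) = -0.328
  c_2 = 0
Equations for k = 0, 1, 2 (AR order 2, c_2 = 0):
  (E0) gamma(0) = phi_1 gamma(1) + phi_2 gamma(2) + c_0
  (E1) gamma(1) = phi_1 gamma(0) + phi_2 gamma(1) + c_1
  (E2) gamma(2) = phi_1 gamma(1) + phi_2 gamma(0)
From (E1): gamma(1) = A gamma(0) + B with
  A = phi_1 / (1 - phi_2) = -0.591 / 1.095 = -0.539726,   B = c_1 / (1 - phi_2) = -0.328 / 1.095 = -0.299543.
Insert (E2) into (E0): gamma(0) (1 - phi_2^2) = phi_1 (1 + phi_2) gamma(1) + c_0.
  phi_1 (1 + phi_2) = (-0.591)(0.905) = -0.534855,   1 - phi_2^2 = 0.990975.
Replace gamma(1) by A gamma(0) + B and collect gamma(0):
  gamma(0) [0.990975 - (-0.534855)(-0.539726)] = (-0.534855)(-0.299543) + 1.301432
  gamma(0) * 0.7023 = 1.461644
  gamma(0) = 1.461644 / 0.7023 = 2.081225.
Therefore gamma(0) = 2.0812 (to 4 decimal places).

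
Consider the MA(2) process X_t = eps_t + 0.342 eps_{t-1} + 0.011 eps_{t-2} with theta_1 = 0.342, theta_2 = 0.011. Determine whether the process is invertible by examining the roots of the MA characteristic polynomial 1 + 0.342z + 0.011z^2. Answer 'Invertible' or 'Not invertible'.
\text{Invertible}

The MA(q) characteristic polynomial is P(z) = 1 + 0.342z + 0.011z^2.
Invertibility requires all roots to lie outside the unit circle, i.e. |z| > 1 for every root.
Set 1 + (0.342) z + (0.011) z^2 = 0, i.e. a z^2 + b z + c = 0 with a = 0.011, b = 0.342, c = 1.
Discriminant D = b^2 - 4ac = (0.342)^2 - 4*(0.011)*1 = 0.116964 - (0.044) = 0.072964.
D >= 0, so the roots are real: z = (-b +/- sqrt(D)) / (2a) = (-0.342 +/- 0.270118) / (0.022).
  z_1 = (-0.342 + 0.270118) / (0.022) = -3.2673,   |z_1| = 3.2673.
  z_2 = (-0.342 - 0.270118) / (0.022) = -27.8236,   |z_2| = 27.8236.
Moduli of all roots: 3.2673, 27.8236.
All moduli strictly greater than 1? Yes.
Verdict: Invertible.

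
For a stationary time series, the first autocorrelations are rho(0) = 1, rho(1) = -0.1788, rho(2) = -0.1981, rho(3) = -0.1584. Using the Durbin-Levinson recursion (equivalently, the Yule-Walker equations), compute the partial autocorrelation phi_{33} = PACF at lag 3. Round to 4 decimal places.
\phi_{33} = -0.2680

The PACF at lag k is phi_{kk}, the last component of the solution
to the Yule-Walker system G_k phi = r_k where
  (G_k)_{ij} = rho(|i - j|), (r_k)_i = rho(i), i,j = 1..k.
Equivalently, Durbin-Levinson gives phi_{kk} iteratively:
  phi_{11} = rho(1)
  phi_{kk} = [rho(k) - sum_{j=1..k-1} phi_{k-1,j} rho(k-j)]
            / [1 - sum_{j=1..k-1} phi_{k-1,j} rho(j)],
  phi_{k,j} = phi_{k-1,j} - phi_{kk} phi_{k-1,k-j},  j = 1..k-1.
Step k = 1:
  phi_11 = rho(1) = -0.1788.
Step k = 2:
  phi_22 = [rho(2) - phi_11 rho(1)] / [1 - phi_11 rho(1)] = [-0.1981 - (-0.1788)(-0.1788)] / [1 - (-0.1788)(-0.1788)]
         = -0.23006944 / 0.96803056 = -0.237668.
  Update: phi_21 = phi_11 - phi_22 phi_11 = -0.1788 - (-0.237668)(-0.1788) = -0.221295.
Step k = 3:
  phi_33 = [rho(3) - phi_21 rho(2) - phi_22 rho(1)] / [1 - phi_21 rho(1) - phi_22 rho(2)]
    numerator   = -0.1584 - (-0.221295)(-0.1981) - (-0.237668)(-0.1788) = -0.24473349
    denominator = 1 - (-0.221295)(-0.1788) - (-0.237668)(-0.1981) = 0.91335052
  phi_33 = -0.24473349 / 0.91335052 = -0.268.
Therefore phi_{33} = -0.2680.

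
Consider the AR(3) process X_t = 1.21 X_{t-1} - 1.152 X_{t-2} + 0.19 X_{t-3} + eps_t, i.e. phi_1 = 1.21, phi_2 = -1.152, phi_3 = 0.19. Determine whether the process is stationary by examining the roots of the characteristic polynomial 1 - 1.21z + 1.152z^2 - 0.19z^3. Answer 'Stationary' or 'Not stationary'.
\text{Stationary}

The AR(p) characteristic polynomial is P(z) = 1 - 1.21z + 1.152z^2 - 0.19z^3.
Stationarity requires all roots to lie outside the unit circle, i.e. |z| > 1 for every root.
Degree 3: look for a simple real root z0 first, then factor out (1 - z/z0) and solve the remaining quadratic.
Testing z0 = 5: P(5) = 1 + (-1.21)(5) + (1.152)(5)^2 + (-0.19)(5)^3
  = 1 + (-6.05) + (28.8) + (-23.75) = 0.  So z_0 = 5 is a root, |z_0| = 5.
Divide out the factor (1 - 0.2 z) = (1 - z/z0) (since 1/z0 = 0.2):
  P(z) = (1 - 0.2 z)(1 + (-1.01) z + (0.95) z^2)
  [check: z-coef -1.01 - (0.2) = -1.21; z^2-coef 0.95 - (0.2)(-1.01) = 1.152; z^3-coef -(0.2)(0.95) = -0.19.]
Remaining roots from the quadratic factor 1 + (-1.01) z + (0.95) z^2:
  Set 1 + (-1.01) z + (0.95) z^2 = 0, i.e. a z^2 + b z + c = 0 with a = 0.95, b = -1.01, c = 1.
  Discriminant D = b^2 - 4ac = (-1.01)^2 - 4*(0.95)*1 = 1.0201 - (3.8) = -2.7799.
  D < 0, so the roots are the complex-conjugate pair z = (-b +/- i sqrt(-D)) / (2a) = 0.5316 +/- 0.8775i.
  For a conjugate pair |z|^2 = z * conj(z) = (product of roots) = c/a = 1/(0.95) = 1.052632, so |z| = sqrt(1.052632) = 1.026 for both roots.
Moduli of all roots: 5.0000, 1.0260, 1.0260.
All moduli strictly greater than 1? Yes.
Verdict: Stationary.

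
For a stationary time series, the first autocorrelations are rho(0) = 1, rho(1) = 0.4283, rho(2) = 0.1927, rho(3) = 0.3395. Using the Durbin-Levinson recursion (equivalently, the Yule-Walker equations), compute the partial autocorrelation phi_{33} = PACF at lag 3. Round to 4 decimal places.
\phi_{33} = 0.3099

The PACF at lag k is phi_{kk}, the last component of the solution
to the Yule-Walker system G_k phi = r_k where
  (G_k)_{ij} = rho(|i - j|), (r_k)_i = rho(i), i,j = 1..k.
Equivalently, Durbin-Levinson gives phi_{kk} iteratively:
  phi_{11} = rho(1)
  phi_{kk} = [rho(k) - sum_{j=1..k-1} phi_{k-1,j} rho(k-j)]
            / [1 - sum_{j=1..k-1} phi_{k-1,j} rho(j)],
  phi_{k,j} = phi_{k-1,j} - phi_{kk} phi_{k-1,k-j},  j = 1..k-1.
Step k = 1:
  phi_11 = rho(1) = 0.4283.
Step k = 2:
  phi_22 = [rho(2) - phi_11 rho(1)] / [1 - phi_11 rho(1)] = [0.1927 - (0.4283)(0.4283)] / [1 - (0.4283)(0.4283)]
         = 0.00925911 / 0.81655911 = 0.011339.
  Update: phi_21 = phi_11 - phi_22 phi_11 = 0.4283 - (0.011339)(0.4283) = 0.423443.
Step k = 3:
  phi_33 = [rho(3) - phi_21 rho(2) - phi_22 rho(1)] / [1 - phi_21 rho(1) - phi_22 rho(2)]
    numerator   = 0.3395 - (0.423443)(0.1927) - (0.011339)(0.4283) = 0.25304588
    denominator = 1 - (0.423443)(0.4283) - (0.011339)(0.1927) = 0.81645412
  phi_33 = 0.25304588 / 0.81645412 = 0.3099.
Therefore phi_{33} = 0.3099.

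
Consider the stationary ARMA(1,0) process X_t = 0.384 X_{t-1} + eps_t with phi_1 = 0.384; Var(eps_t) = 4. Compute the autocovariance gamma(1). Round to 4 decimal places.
\gamma(1) = 1.8017

Multiply the model equation by X_{t-k} and take expectations. With theta_0 = psi_0 = 1 and psi_j the MA(infinity) weights, this gives
  gamma(k) - sum_i phi_i gamma(k-i) = c_k,
  c_k = sigma^2 * sum_{j=k..q} theta_j psi_{j-k}   (c_k = 0 for k > q),
using gamma(-m) = gamma(m).
Pure AR (q = 0): c_0 = sigma^2 = 4, c_k = 0 for k >= 1.
Equations for k = 0 and k = 1 (AR order 1):
  gamma(0) = phi_1 gamma(1) + c_0
  gamma(1) = phi_1 gamma(0) + c_1
Substituting the second into the first: gamma(0) (1 - phi_1^2) = c_0 + phi_1 c_1, so
  gamma(0) = c_0 / (1 - phi_1^2) = 4 / (1 - (0.384)^2) = 4 / 0.852544 = 4.69184.
  gamma(1) = phi_1 gamma(0) = (0.384)(4.69184) = 1.801667.
Therefore gamma(1) = 1.8017 (to 4 decimal places).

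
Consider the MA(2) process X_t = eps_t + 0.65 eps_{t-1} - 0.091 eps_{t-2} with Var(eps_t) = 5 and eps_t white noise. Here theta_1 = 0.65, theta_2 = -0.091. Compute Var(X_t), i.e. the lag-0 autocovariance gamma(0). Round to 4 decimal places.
\gamma(0) = 7.1539

For an MA(q) process X_t = eps_t + sum_i theta_i eps_{t-i} with
Var(eps_t) = sigma^2, the variance is
  gamma(0) = sigma^2 * (1 + sum_i theta_i^2).
  sum_i theta_i^2 = (0.65)^2 + (-0.091)^2 = 0.4225 + 0.008281 = 0.430781.
  gamma(0) = 5 * (1 + 0.430781) = 5 * 1.430781 = 7.153905, which rounds to 7.1539.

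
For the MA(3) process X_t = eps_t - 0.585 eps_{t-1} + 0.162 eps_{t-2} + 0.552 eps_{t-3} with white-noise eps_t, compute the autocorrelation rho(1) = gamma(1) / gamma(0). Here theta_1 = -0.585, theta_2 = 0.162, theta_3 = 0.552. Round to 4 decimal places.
\rho(1) = -0.3528

For an MA(q) process with theta_0 = 1, the autocovariance is
  gamma(k) = sigma^2 * sum_{i=0..q-k} theta_i * theta_{i+k},
and rho(k) = gamma(k) / gamma(0). Sigma^2 cancels.
  numerator   = (1)*(-0.585) + (-0.585)*(0.162) + (0.162)*(0.552) = -0.590346.
  denominator = (1)^2 + (-0.585)^2 + (0.162)^2 + (0.552)^2 = 1.673173.
  rho(1) = -0.590346 / 1.673173 = -0.3528.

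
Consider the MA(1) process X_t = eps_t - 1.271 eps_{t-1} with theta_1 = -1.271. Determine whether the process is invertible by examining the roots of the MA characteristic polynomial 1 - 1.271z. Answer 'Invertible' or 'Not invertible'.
\text{Not invertible}

The MA(q) characteristic polynomial is P(z) = 1 - 1.271z.
Invertibility requires all roots to lie outside the unit circle, i.e. |z| > 1 for every root.
This is linear in z: 1 + (-1.271) z = 0  =>  z = -1/(-1.271) = 0.786782,  |z| = 0.786782.
Moduli of all roots: 0.7868.
All moduli strictly greater than 1? No.
Verdict: Not invertible.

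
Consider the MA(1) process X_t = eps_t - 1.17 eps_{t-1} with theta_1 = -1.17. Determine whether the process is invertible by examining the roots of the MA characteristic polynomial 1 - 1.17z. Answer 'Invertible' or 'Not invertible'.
\text{Not invertible}

The MA(q) characteristic polynomial is P(z) = 1 - 1.17z.
Invertibility requires all roots to lie outside the unit circle, i.e. |z| > 1 for every root.
This is linear in z: 1 + (-1.17) z = 0  =>  z = -1/(-1.17) = 0.854701,  |z| = 0.854701.
Moduli of all roots: 0.8547.
All moduli strictly greater than 1? No.
Verdict: Not invertible.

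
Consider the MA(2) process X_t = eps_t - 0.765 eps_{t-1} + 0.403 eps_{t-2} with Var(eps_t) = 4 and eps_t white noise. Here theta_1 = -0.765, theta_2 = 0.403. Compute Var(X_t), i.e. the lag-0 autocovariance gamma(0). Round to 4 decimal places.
\gamma(0) = 6.9905

For an MA(q) process X_t = eps_t + sum_i theta_i eps_{t-i} with
Var(eps_t) = sigma^2, the variance is
  gamma(0) = sigma^2 * (1 + sum_i theta_i^2).
  sum_i theta_i^2 = (-0.765)^2 + (0.403)^2 = 0.585225 + 0.162409 = 0.747634.
  gamma(0) = 4 * (1 + 0.747634) = 4 * 1.747634 = 6.990536, which rounds to 6.9905.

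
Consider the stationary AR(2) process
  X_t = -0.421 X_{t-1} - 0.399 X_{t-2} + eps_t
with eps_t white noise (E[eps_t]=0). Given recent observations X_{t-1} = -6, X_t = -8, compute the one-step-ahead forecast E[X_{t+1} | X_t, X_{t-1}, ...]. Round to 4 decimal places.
E[X_{t+1} \mid \mathcal F_t] = 5.7620

For an AR(p) model X_t = c + sum_i phi_i X_{t-i} + eps_t, the
one-step-ahead conditional mean is
  E[X_{t+1} | X_t, ...] = c + sum_i phi_i X_{t+1-i}.
Substitute known values:
  E[X_{t+1} | ...] = (-0.421) * (-8) + (-0.399) * (-6)
                   = 5.7620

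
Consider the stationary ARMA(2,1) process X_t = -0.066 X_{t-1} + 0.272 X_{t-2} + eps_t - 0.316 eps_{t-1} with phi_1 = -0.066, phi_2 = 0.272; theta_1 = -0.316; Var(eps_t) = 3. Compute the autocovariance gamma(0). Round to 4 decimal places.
\gamma(0) = 3.7799

Multiply the model equation by X_{t-k} and take expectations. With theta_0 = psi_0 = 1 and psi_j the MA(infinity) weights, this gives
  gamma(k) - sum_i phi_i gamma(k-i) = c_k,
  c_k = sigma^2 * sum_{j=k..q} theta_j psi_{j-k}   (c_k = 0 for k > q),
using gamma(-m) = gamma(m).
psi-weights needed (psi_j = theta_j + sum_i phi_i psi_{j-i}):
  psi_1 = theta_1 + phi_1 = -0.316 + (-0.066) = -0.382
Right-hand sides:
  c_0 = sigma^2 (1 + theta_1 psi_1) = 3 * (1 + (-0.316)(-0.382)) = 3 * 1.120712 = 3.362136
  c_1 = sigma^2 theta_1 = 3 * (-0.316) = -0.948
  c_2 = 0
Equations for k = 0, 1, 2 (AR order 2, c_2 = 0):
  (E0) gamma(0) = phi_1 gamma(1) + phi_2 gamma(2) + c_0
  (E1) gamma(1) = phi_1 gamma(0) + phi_2 gamma(1) + c_1
  (E2) gamma(2) = phi_1 gamma(1) + phi_2 gamma(0)
From (E1): gamma(1) = A gamma(0) + B with
  A = phi_1 / (1 - phi_2) = -0.066 / 0.728 = -0.090659,   B = c_1 / (1 - phi_2) = -0.948 / 0.728 = -1.302198.
Insert (E2) into (E0): gamma(0) (1 - phi_2^2) = phi_1 (1 + phi_2) gamma(1) + c_0.
  phi_1 (1 + phi_2) = (-0.066)(1.272) = -0.083952,   1 - phi_2^2 = 0.926016.
Replace gamma(1) by A gamma(0) + B and collect gamma(0):
  gamma(0) [0.926016 - (-0.083952)(-0.090659)] = (-0.083952)(-1.302198) + 3.362136
  gamma(0) * 0.918405 = 3.471458
  gamma(0) = 3.471458 / 0.918405 = 3.779877.
Therefore gamma(0) = 3.7799 (to 4 decimal places).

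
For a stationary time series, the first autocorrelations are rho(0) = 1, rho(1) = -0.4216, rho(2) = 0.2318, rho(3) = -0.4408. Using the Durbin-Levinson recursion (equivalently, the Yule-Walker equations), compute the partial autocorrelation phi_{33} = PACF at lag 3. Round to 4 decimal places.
\phi_{33} = -0.3930

The PACF at lag k is phi_{kk}, the last component of the solution
to the Yule-Walker system G_k phi = r_k where
  (G_k)_{ij} = rho(|i - j|), (r_k)_i = rho(i), i,j = 1..k.
Equivalently, Durbin-Levinson gives phi_{kk} iteratively:
  phi_{11} = rho(1)
  phi_{kk} = [rho(k) - sum_{j=1..k-1} phi_{k-1,j} rho(k-j)]
            / [1 - sum_{j=1..k-1} phi_{k-1,j} rho(j)],
  phi_{k,j} = phi_{k-1,j} - phi_{kk} phi_{k-1,k-j},  j = 1..k-1.
Step k = 1:
  phi_11 = rho(1) = -0.4216.
Step k = 2:
  phi_22 = [rho(2) - phi_11 rho(1)] / [1 - phi_11 rho(1)] = [0.2318 - (-0.4216)(-0.4216)] / [1 - (-0.4216)(-0.4216)]
         = 0.05405344 / 0.82225344 = 0.065738.
  Update: phi_21 = phi_11 - phi_22 phi_11 = -0.4216 - (0.065738)(-0.4216) = -0.393885.
Step k = 3:
  phi_33 = [rho(3) - phi_21 rho(2) - phi_22 rho(1)] / [1 - phi_21 rho(1) - phi_22 rho(2)]
    numerator   = -0.4408 - (-0.393885)(0.2318) - (0.065738)(-0.4216) = -0.32178229
    denominator = 1 - (-0.393885)(-0.4216) - (0.065738)(0.2318) = 0.81870007
  phi_33 = -0.32178229 / 0.81870007 = -0.393.
Therefore phi_{33} = -0.3930.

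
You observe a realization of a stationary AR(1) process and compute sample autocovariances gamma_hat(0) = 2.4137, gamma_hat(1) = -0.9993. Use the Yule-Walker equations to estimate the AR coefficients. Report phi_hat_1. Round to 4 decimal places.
\hat\phi_{1} = -0.4140

The Yule-Walker equations for an AR(p) process read, in matrix form,
  Gamma_p phi = r_p,   with   (Gamma_p)_{ij} = gamma(|i - j|),
                       (r_p)_i = gamma(i),   i,j = 1..p.
Substitute the sample gammas (Toeplitz matrix and right-hand side of size 1):
  Gamma_p = [[2.4137]]
  r_p     = [-0.9993]
With p = 1 this is the single equation gamma(0) phi_1 = gamma(1):
  phi_hat_1 = gamma(1) / gamma(0) = -0.9993 / 2.4137 = -0.4140.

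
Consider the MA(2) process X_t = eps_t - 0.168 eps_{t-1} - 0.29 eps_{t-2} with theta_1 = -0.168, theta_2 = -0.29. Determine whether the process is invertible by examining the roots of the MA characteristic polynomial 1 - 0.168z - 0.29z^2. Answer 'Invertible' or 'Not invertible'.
\text{Invertible}

The MA(q) characteristic polynomial is P(z) = 1 - 0.168z - 0.29z^2.
Invertibility requires all roots to lie outside the unit circle, i.e. |z| > 1 for every root.
Set 1 + (-0.168) z + (-0.29) z^2 = 0, i.e. a z^2 + b z + c = 0 with a = -0.29, b = -0.168, c = 1.
Discriminant D = b^2 - 4ac = (-0.168)^2 - 4*(-0.29)*1 = 0.028224 - (-1.16) = 1.188224.
D >= 0, so the roots are real: z = (-b +/- sqrt(D)) / (2a) = (0.168 +/- 1.090057) / (-0.58).
  z_1 = (0.168 + 1.090057) / (-0.58) = -2.1691,   |z_1| = 2.1691.
  z_2 = (0.168 - 1.090057) / (-0.58) = 1.5898,   |z_2| = 1.5898.
Moduli of all roots: 2.1691, 1.5898.
All moduli strictly greater than 1? Yes.
Verdict: Invertible.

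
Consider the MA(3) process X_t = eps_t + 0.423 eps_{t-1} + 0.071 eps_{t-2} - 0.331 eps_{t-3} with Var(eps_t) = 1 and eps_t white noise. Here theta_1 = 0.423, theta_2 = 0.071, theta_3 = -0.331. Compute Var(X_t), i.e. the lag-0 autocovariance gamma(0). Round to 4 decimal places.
\gamma(0) = 1.2935

For an MA(q) process X_t = eps_t + sum_i theta_i eps_{t-i} with
Var(eps_t) = sigma^2, the variance is
  gamma(0) = sigma^2 * (1 + sum_i theta_i^2).
  sum_i theta_i^2 = (0.423)^2 + (0.071)^2 + (-0.331)^2 = 0.178929 + 0.005041 + 0.109561 = 0.293531.
  gamma(0) = 1 * (1 + 0.293531) = 1 * 1.293531 = 1.293531, which rounds to 1.2935.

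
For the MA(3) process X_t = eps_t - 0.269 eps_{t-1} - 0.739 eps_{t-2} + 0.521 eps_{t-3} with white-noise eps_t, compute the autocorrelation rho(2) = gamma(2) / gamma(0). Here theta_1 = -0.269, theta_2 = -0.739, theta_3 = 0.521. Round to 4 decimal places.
\rho(2) = -0.4652

For an MA(q) process with theta_0 = 1, the autocovariance is
  gamma(k) = sigma^2 * sum_{i=0..q-k} theta_i * theta_{i+k},
and rho(k) = gamma(k) / gamma(0). Sigma^2 cancels.
  numerator   = (1)*(-0.739) + (-0.269)*(0.521) = -0.879149.
  denominator = (1)^2 + (-0.269)^2 + (-0.739)^2 + (0.521)^2 = 1.889923.
  rho(2) = -0.879149 / 1.889923 = -0.4652.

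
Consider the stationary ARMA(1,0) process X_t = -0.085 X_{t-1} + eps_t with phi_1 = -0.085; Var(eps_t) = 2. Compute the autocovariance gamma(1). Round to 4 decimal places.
\gamma(1) = -0.1712

Multiply the model equation by X_{t-k} and take expectations. With theta_0 = psi_0 = 1 and psi_j the MA(infinity) weights, this gives
  gamma(k) - sum_i phi_i gamma(k-i) = c_k,
  c_k = sigma^2 * sum_{j=k..q} theta_j psi_{j-k}   (c_k = 0 for k > q),
using gamma(-m) = gamma(m).
Pure AR (q = 0): c_0 = sigma^2 = 2, c_k = 0 for k >= 1.
Equations for k = 0 and k = 1 (AR order 1):
  gamma(0) = phi_1 gamma(1) + c_0
  gamma(1) = phi_1 gamma(0) + c_1
Substituting the second into the first: gamma(0) (1 - phi_1^2) = c_0 + phi_1 c_1, so
  gamma(0) = c_0 / (1 - phi_1^2) = 2 / (1 - (-0.085)^2) = 2 / 0.992775 = 2.014555.
  gamma(1) = phi_1 gamma(0) = (-0.085)(2.014555) = -0.171237.
Therefore gamma(1) = -0.1712 (to 4 decimal places).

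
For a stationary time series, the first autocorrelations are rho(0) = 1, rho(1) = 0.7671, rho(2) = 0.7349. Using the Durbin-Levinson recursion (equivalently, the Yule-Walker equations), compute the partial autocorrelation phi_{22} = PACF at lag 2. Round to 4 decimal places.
\phi_{22} = 0.3559

The PACF at lag k is phi_{kk}, the last component of the solution
to the Yule-Walker system G_k phi = r_k where
  (G_k)_{ij} = rho(|i - j|), (r_k)_i = rho(i), i,j = 1..k.
Equivalently, Durbin-Levinson gives phi_{kk} iteratively:
  phi_{11} = rho(1)
  phi_{kk} = [rho(k) - sum_{j=1..k-1} phi_{k-1,j} rho(k-j)]
            / [1 - sum_{j=1..k-1} phi_{k-1,j} rho(j)],
  phi_{k,j} = phi_{k-1,j} - phi_{kk} phi_{k-1,k-j},  j = 1..k-1.
Step k = 1:
  phi_11 = rho(1) = 0.7671.
Step k = 2:
  phi_22 = [rho(2) - phi_11 rho(1)] / [1 - phi_11 rho(1)] = [0.7349 - (0.7671)(0.7671)] / [1 - (0.7671)(0.7671)]
         = 0.14645759 / 0.41155759 = 0.3559.
Therefore phi_{22} = 0.3559.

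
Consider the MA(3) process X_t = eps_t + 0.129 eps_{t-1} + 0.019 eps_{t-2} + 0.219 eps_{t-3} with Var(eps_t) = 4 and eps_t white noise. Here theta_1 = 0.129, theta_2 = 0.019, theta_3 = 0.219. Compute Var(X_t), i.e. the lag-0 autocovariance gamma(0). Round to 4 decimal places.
\gamma(0) = 4.2599

For an MA(q) process X_t = eps_t + sum_i theta_i eps_{t-i} with
Var(eps_t) = sigma^2, the variance is
  gamma(0) = sigma^2 * (1 + sum_i theta_i^2).
  sum_i theta_i^2 = (0.129)^2 + (0.019)^2 + (0.219)^2 = 0.016641 + 0.000361 + 0.047961 = 0.064963.
  gamma(0) = 4 * (1 + 0.064963) = 4 * 1.064963 = 4.259852, which rounds to 4.2599.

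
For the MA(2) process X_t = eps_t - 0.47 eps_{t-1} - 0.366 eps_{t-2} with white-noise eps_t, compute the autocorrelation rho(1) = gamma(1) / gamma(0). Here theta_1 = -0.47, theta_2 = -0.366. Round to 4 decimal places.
\rho(1) = -0.2199

For an MA(q) process with theta_0 = 1, the autocovariance is
  gamma(k) = sigma^2 * sum_{i=0..q-k} theta_i * theta_{i+k},
and rho(k) = gamma(k) / gamma(0). Sigma^2 cancels.
  numerator   = (1)*(-0.47) + (-0.47)*(-0.366) = -0.29798.
  denominator = (1)^2 + (-0.47)^2 + (-0.366)^2 = 1.354856.
  rho(1) = -0.29798 / 1.354856 = -0.2199.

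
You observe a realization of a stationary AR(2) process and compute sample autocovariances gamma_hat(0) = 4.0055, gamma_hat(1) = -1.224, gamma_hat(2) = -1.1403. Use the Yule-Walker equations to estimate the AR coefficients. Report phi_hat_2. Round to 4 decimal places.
\hat\phi_{2} = -0.4170

The Yule-Walker equations for an AR(p) process read, in matrix form,
  Gamma_p phi = r_p,   with   (Gamma_p)_{ij} = gamma(|i - j|),
                       (r_p)_i = gamma(i),   i,j = 1..p.
Substitute the sample gammas (Toeplitz matrix and right-hand side of size 2):
  Gamma_p = [[4.0055, -1.224], [-1.224, 4.0055]]
  r_p     = [-1.224, -1.1403]
Written out:
  4.0055 phi_1 - 1.224 phi_2 = -1.224
  -1.224 phi_1 + 4.0055 phi_2 = -1.1403
Solve by Cramer's rule:
  det = gamma(0)^2 - gamma(1)^2 = (4.0055)^2 - (-1.224)^2 = 16.04403025 - 1.498176 = 14.54585425
  phi_hat_1 = [gamma(1) gamma(0) - gamma(1) gamma(2)] / det = [(-1.224)(4.0055) - (-1.224)(-1.1403)] / 14.54585425 = -6.2984592 / 14.54585425 = -0.433
  phi_hat_2 = [gamma(0) gamma(2) - gamma(1)^2] / det = [(4.0055)(-1.1403) - (-1.224)^2] / 14.54585425 = -6.06564765 / 14.54585425 = -0.417
So phi_hat = [-0.4330, -0.4170].
Therefore phi_hat_2 = -0.4170.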